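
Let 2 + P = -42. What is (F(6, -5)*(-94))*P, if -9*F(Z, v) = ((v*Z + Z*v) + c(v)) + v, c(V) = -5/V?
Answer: 264704/9 ≈ 29412.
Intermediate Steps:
P = -44 (P = -2 - 42 = -44)
F(Z, v) = -v/9 + 5/(9*v) - 2*Z*v/9 (F(Z, v) = -(((v*Z + Z*v) - 5/v) + v)/9 = -(((Z*v + Z*v) - 5/v) + v)/9 = -((2*Z*v - 5/v) + v)/9 = -((-5/v + 2*Z*v) + v)/9 = -(v - 5/v + 2*Z*v)/9 = -v/9 + 5/(9*v) - 2*Z*v/9)
(F(6, -5)*(-94))*P = (((1/9)*(5 - 1*(-5)**2*(1 + 2*6))/(-5))*(-94))*(-44) = (((1/9)*(-1/5)*(5 - 1*25*(1 + 12)))*(-94))*(-44) = (((1/9)*(-1/5)*(5 - 1*25*13))*(-94))*(-44) = (((1/9)*(-1/5)*(5 - 325))*(-94))*(-44) = (((1/9)*(-1/5)*(-320))*(-94))*(-44) = ((64/9)*(-94))*(-44) = -6016/9*(-44) = 264704/9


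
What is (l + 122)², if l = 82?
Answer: 41616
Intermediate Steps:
(l + 122)² = (82 + 122)² = 204² = 41616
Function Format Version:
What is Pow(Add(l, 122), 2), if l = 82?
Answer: 41616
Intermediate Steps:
Pow(Add(l, 122), 2) = Pow(Add(82, 122), 2) = Pow(204, 2) = 41616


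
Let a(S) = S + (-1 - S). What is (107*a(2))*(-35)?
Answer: 3745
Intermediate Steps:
a(S) = -1
(107*a(2))*(-35) = (107*(-1))*(-35) = -107*(-35) = 3745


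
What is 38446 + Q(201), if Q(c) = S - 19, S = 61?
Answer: 38488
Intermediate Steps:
Q(c) = 42 (Q(c) = 61 - 19 = 42)
38446 + Q(201) = 38446 + 42 = 38488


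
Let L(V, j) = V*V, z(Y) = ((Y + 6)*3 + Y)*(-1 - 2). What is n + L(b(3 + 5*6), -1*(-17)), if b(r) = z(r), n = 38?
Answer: 202538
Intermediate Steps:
z(Y) = -54 - 12*Y (z(Y) = ((6 + Y)*3 + Y)*(-3) = ((18 + 3*Y) + Y)*(-3) = (18 + 4*Y)*(-3) = -54 - 12*Y)
b(r) = -54 - 12*r
L(V, j) = V²
n + L(b(3 + 5*6), -1*(-17)) = 38 + (-54 - 12*(3 + 5*6))² = 38 + (-54 - 12*(3 + 30))² = 38 + (-54 - 12*33)² = 38 + (-54 - 396)² = 38 + (-450)² = 38 + 202500 = 202538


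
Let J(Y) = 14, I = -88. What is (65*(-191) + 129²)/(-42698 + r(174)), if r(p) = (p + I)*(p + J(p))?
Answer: -2113/13265 ≈ -0.15929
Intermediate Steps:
r(p) = (-88 + p)*(14 + p) (r(p) = (p - 88)*(p + 14) = (-88 + p)*(14 + p))
(65*(-191) + 129²)/(-42698 + r(174)) = (65*(-191) + 129²)/(-42698 + (-1232 + 174² - 74*174)) = (-12415 + 16641)/(-42698 + (-1232 + 30276 - 12876)) = 4226/(-42698 + 16168) = 4226/(-26530) = 4226*(-1/26530) = -2113/13265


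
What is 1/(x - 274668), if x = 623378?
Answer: 1/348710 ≈ 2.8677e-6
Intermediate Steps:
1/(x - 274668) = 1/(623378 - 274668) = 1/348710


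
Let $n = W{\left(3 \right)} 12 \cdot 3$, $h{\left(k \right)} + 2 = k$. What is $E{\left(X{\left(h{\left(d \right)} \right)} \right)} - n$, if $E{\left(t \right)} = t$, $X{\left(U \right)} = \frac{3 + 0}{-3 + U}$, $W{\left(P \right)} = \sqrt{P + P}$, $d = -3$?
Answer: $- \frac{3}{8} - 36 \sqrt{6} \approx -88.557$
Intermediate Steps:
$h{\left(k \right)} = -2 + k$
$W{\left(P \right)} = \sqrt{2} \sqrt{P}$ ($W{\left(P \right)} = \sqrt{2 P} = \sqrt{2} \sqrt{P}$)
$X{\left(U \right)} = \frac{3}{-3 + U}$
$n = 36 \sqrt{6}$ ($n = \sqrt{2} \sqrt{3} \cdot 12 \cdot 3 = \sqrt{6} \cdot 12 \cdot 3 = 12 \sqrt{6} \cdot 3 = 36 \sqrt{6} \approx 88.182$)
$E{\left(X{\left(h{\left(d \right)} \right)} \right)} - n = \frac{3}{-3 - 5} - 36 \sqrt{6} = \frac{3}{-8} - 36 \sqrt{6} = 3 \left(- \frac{1}{8}\right) - 36 \sqrt{6} = - \frac{3}{8} - 36 \sqrt{6}$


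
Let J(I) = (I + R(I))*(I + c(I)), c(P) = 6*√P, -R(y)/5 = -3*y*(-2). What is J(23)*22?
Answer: -337502 - 88044*√23 ≈ -7.5975e+5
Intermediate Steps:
R(y) = -30*y (R(y) = -5*(-3*y)*(-2) = -30*y)
J(I) = -29*I*(I + 6*√I) (J(I) = (I - 30*I)*(I + 6*√I) = (-29*I)*(I + 6*√I) = -29*I*(I + 6*√I))
J(23)*22 = (-4002*√23 - 29*23²)*22 = (-4002*√23 - 29*529)*22 = (-4002*√23 - 15341)*22 = (-15341 - 4002*√23)*22 = -337502 - 88044*√23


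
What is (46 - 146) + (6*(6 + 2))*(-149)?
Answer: -7252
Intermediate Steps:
(46 - 146) + (6*(6 + 2))*(-149) = -100 + (6*8)*(-149) = -100 + 48*(-149) = -100 - 7152 = -7252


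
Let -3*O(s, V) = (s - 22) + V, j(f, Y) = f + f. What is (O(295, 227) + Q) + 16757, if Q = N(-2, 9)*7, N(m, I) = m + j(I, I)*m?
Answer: 48973/3 ≈ 16324.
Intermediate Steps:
j(f, Y) = 2*f
N(m, I) = m + 2*I*m (N(m, I) = m + (2*I)*m = m + 2*I*m)
O(s, V) = 22/3 - V/3 - s/3 (O(s, V) = -((s - 22) + V)/3 = -((-22 + s) + V)/3 = -(-22 + V + s)/3 = 22/3 - V/3 - s/3)
Q = -266 (Q = -2*(1 + 2*9)*7 = -2*(1 + 18)*7 = -2*19*7 = -38*7 = -266)
(O(295, 227) + Q) + 16757 = ((22/3 - ⅓*227 - ⅓*295) - 266) + 16757 = ((22/3 - 227/3 - 295/3) - 266) + 16757 = (-500/3 - 266) + 16757 = -1298/3 + 16757 = 48973/3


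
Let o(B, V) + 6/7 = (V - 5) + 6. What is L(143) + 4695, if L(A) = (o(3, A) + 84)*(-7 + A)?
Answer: 249105/7 ≈ 35586.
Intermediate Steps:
o(B, V) = ⅐ + V (o(B, V) = -6/7 + ((V - 5) + 6) = -6/7 + ((-5 + V) + 6) = -6/7 + (1 + V) = ⅐ + V)
L(A) = (-7 + A)*(589/7 + A) (L(A) = ((⅐ + A) + 84)*(-7 + A) = (589/7 + A)*(-7 + A) = (-7 + A)*(589/7 + A))
L(143) + 4695 = (-589 + 143² + (540/7)*143) + 4695 = (-589 + 20449 + 77220/7) + 4695 = 216240/7 + 4695 = 249105/7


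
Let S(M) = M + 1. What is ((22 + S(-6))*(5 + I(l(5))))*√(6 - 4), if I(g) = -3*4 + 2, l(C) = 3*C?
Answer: -85*√2 ≈ -120.21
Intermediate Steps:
S(M) = 1 + M
I(g) = -10 (I(g) = -12 + 2 = -10)
((22 + S(-6))*(5 + I(l(5))))*√(6 - 4) = ((22 + (1 - 6))*(5 - 10))*√(6 - 4) = ((22 - 5)*(-5))*√2 = (17*(-5))*√2 = -85*√2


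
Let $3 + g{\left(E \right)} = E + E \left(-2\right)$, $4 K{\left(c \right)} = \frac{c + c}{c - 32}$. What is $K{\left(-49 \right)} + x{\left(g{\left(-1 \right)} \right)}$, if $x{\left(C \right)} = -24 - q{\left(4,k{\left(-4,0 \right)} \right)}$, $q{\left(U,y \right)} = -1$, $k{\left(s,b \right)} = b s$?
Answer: $- \frac{3677}{162} \approx -22.698$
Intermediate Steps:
$K{\left(c \right)} = \frac{c}{2 \left(-32 + c\right)}$ ($K{\left(c \right)} = \frac{\left(c + c\right) \frac{1}{c - 32}}{4} = \frac{2 c \frac{1}{-32 + c}}{4} = \frac{c}{2 \left(-32 + c\right)}$)
$g{\left(E \right)} = -3 - E$ ($g{\left(E \right)} = -3 + \left(E + E \left(-2\right)\right) = -3 + \left(E - 2 E\right) = -3 - E$)
$x{\left(C \right)} = -23$ ($x{\left(C \right)} = -24 - -1 = -24 + 1 = -23$)
$K{\left(-49 \right)} + x{\left(g{\left(-1 \right)} \right)} = \frac{1}{2} \left(-49\right) \frac{1}{-32 - 49} - 23 = \frac{1}{2} \left(-49\right) \frac{1}{-81} - 23 = \frac{1}{2} \left(-49\right) \left(- \frac{1}{81}\right) - 23 = \frac{49}{162} - 23 = - \frac{3677}{162}$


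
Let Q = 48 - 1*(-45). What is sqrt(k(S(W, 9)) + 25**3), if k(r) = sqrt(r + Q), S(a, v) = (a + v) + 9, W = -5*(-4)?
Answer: sqrt(15625 + sqrt(131)) ≈ 125.05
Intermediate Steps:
Q = 93 (Q = 48 + 45 = 93)
W = 20
S(a, v) = 9 + a + v
k(r) = sqrt(93 + r) (k(r) = sqrt(r + 93) = sqrt(93 + r))
sqrt(k(S(W, 9)) + 25**3) = sqrt(sqrt(93 + (9 + 20 + 9)) + 25**3) = sqrt(sqrt(93 + 38) + 15625) = sqrt(sqrt(131) + 15625) = sqrt(15625 + sqrt(131))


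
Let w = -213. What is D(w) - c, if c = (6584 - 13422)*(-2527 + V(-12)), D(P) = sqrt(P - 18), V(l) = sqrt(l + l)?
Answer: -17279626 + I*sqrt(231) + 13676*I*sqrt(6) ≈ -1.728e+7 + 33514.0*I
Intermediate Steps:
V(l) = sqrt(2)*sqrt(l) (V(l) = sqrt(2*l) = sqrt(2)*sqrt(l))
D(P) = sqrt(-18 + P)
c = 17279626 - 13676*I*sqrt(6) (c = (6584 - 13422)*(-2527 + sqrt(2)*sqrt(-12)) = -6838*(-2527 + sqrt(2)*(2*I*sqrt(3))) = -6838*(-2527 + 2*I*sqrt(6)) = 17279626 - 13676*I*sqrt(6) ≈ 1.728e+7 - 33499.0*I)
D(w) - c = sqrt(-18 - 213) - (17279626 - 13676*I*sqrt(6)) = sqrt(-231) + (-17279626 + 13676*I*sqrt(6)) = I*sqrt(231) + (-17279626 + 13676*I*sqrt(6)) = -17279626 + I*sqrt(231) + 13676*I*sqrt(6)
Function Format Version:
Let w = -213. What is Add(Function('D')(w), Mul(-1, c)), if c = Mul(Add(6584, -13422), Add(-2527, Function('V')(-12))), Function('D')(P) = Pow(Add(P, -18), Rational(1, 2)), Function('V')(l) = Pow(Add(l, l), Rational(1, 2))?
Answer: Add(-17279626, Mul(I, Pow(231, Rational(1, 2))), Mul(13676, I, Pow(6, Rational(1, 2)))) ≈ Add(-1.7280e+7, Mul(33514., I))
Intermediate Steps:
Function('V')(l) = Mul(Pow(2, Rational(1, 2)), Pow(l, Rational(1, 2))) (Function('V')(l) = Pow(Mul(2, l), Rational(1, 2)) = Mul(Pow(2, Rational(1, 2)), Pow(l, Rational(1, 2))))
Function('D')(P) = Pow(Add(-18, P), Rational(1, 2))
c = Add(17279626, Mul(-13676, I, Pow(6, Rational(1, 2)))) (c = Mul(Add(6584, -13422), Add(-2527, Mul(Pow(2, Rational(1, 2)), Pow(-12, Rational(1, 2))))) = Mul(-6838, Add(-2527, Mul(Pow(2, Rational(1, 2)), Mul(2, I, Pow(3, Rational(1, 2)))))) = Mul(-6838, Add(-2527, Mul(2, I, Pow(6, Rational(1, 2))))) = Add(17279626, Mul(-13676, I, Pow(6, Rational(1, 2)))) ≈ Add(1.7280e+7, Mul(-33499., I)))
Add(Function('D')(w), Mul(-1, c)) = Add(Pow(Add(-18, -213), Rational(1, 2)), Mul(-1, Add(17279626, Mul(-13676, I, Pow(6, Rational(1, 2)))))) = Add(Pow(-231, Rational(1, 2)), Add(-17279626, Mul(13676, I, Pow(6, Rational(1, 2))))) = Add(Mul(I, Pow(231, Rational(1, 2))), Add(-17279626, Mul(13676, I, Pow(6, Rational(1, 2))))) = Add(-17279626, Mul(I, Pow(231, Rational(1, 2))), Mul(13676, I, Pow(6, Rational(1, 2))))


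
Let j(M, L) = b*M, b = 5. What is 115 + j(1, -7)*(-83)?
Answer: -300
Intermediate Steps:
j(M, L) = 5*M
115 + j(1, -7)*(-83) = 115 + (5*1)*(-83) = 115 + 5*(-83) = 115 - 415 = -300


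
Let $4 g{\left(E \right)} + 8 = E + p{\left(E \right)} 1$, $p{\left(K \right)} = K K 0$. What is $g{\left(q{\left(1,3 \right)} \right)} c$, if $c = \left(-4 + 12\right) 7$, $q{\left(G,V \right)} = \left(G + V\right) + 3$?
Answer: $-14$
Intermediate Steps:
$q{\left(G,V \right)} = 3 + G + V$
$p{\left(K \right)} = 0$ ($p{\left(K \right)} = K^{2} \cdot 0 = 0$)
$c = 56$ ($c = 8 \cdot 7 = 56$)
$g{\left(E \right)} = -2 + \frac{E}{4}$ ($g{\left(E \right)} = -2 + \frac{E + 0 \cdot 1}{4} = -2 + \frac{E + 0}{4} = -2 + \frac{E}{4}$)
$g{\left(q{\left(1,3 \right)} \right)} c = \left(-2 + \frac{3 + 1 + 3}{4}\right) 56 = \left(-2 + \frac{1}{4} \cdot 7\right) 56 = \left(-2 + \frac{7}{4}\right) 56 = \left(- \frac{1}{4}\right) 56 = -14$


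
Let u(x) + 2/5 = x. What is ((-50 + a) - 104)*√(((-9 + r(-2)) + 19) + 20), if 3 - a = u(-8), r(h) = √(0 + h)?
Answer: -713*√(30 + I*√2)/5 ≈ -781.27 - 18.404*I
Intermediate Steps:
u(x) = -⅖ + x
r(h) = √h
a = 57/5 (a = 3 - (-⅖ - 8) = 3 - 1*(-42/5) = 3 + 42/5 = 57/5 ≈ 11.400)
((-50 + a) - 104)*√(((-9 + r(-2)) + 19) + 20) = ((-50 + 57/5) - 104)*√(((-9 + √(-2)) + 19) + 20) = (-193/5 - 104)*√(((-9 + I*√2) + 19) + 20) = -713*√((10 + I*√2) + 20)/5 = -713*√(30 + I*√2)/5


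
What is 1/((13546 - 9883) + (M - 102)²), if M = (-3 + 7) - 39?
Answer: 1/22432 ≈ 4.4579e-5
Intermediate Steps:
M = -35 (M = 4 - 39 = -35)
1/((13546 - 9883) + (M - 102)²) = 1/((13546 - 9883) + (-35 - 102)²) = 1/(3663 + (-137)²) = 1/(3663 + 18769) = 1/22432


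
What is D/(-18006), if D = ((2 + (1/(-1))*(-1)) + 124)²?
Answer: -16129/18006 ≈ -0.89576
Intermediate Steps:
D = 16129 (D = ((2 + (1*(-1))*(-1)) + 124)² = ((2 - 1*(-1)) + 124)² = ((2 + 1) + 124)² = (3 + 124)² = 127² = 16129)
D/(-18006) = 16129/(-18006) = 16129*(-1/18006) = -16129/18006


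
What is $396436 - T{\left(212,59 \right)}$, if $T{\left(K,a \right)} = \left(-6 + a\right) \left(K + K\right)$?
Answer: $373964$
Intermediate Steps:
$T{\left(K,a \right)} = 2 K \left(-6 + a\right)$ ($T{\left(K,a \right)} = \left(-6 + a\right) 2 K = 2 K \left(-6 + a\right)$)
$396436 - T{\left(212,59 \right)} = 396436 - 2 \cdot 212 \left(-6 + 59\right) = 396436 - 2 \cdot 212 \cdot 53 = 396436 - 22472 = 373964$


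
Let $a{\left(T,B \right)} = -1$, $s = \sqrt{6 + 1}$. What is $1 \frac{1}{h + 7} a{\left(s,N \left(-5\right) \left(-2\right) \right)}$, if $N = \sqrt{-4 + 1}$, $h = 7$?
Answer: $- \frac{1}{14} \approx -0.071429$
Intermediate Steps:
$N = i \sqrt{3}$ ($N = \sqrt{-3} = i \sqrt{3} \approx 1.732 i$)
$s = \sqrt{7} \approx 2.6458$
$1 \frac{1}{h + 7} a{\left(s,N \left(-5\right) \left(-2\right) \right)} = 1 \frac{1}{7 + 7} \left(-1\right) = 1 \cdot \frac{1}{14} \left(-1\right) = \frac{1}{14} \left(-1\right) = - \frac{1}{14}$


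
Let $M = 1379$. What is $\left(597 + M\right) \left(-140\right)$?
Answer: $-276640$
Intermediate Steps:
$\left(597 + M\right) \left(-140\right) = \left(597 + 1379\right) \left(-140\right) = 1976 \left(-140\right) = -276640$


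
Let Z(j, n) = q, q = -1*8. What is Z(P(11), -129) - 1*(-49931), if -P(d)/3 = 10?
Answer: 49923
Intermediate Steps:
P(d) = -30 (P(d) = -3*10 = -30)
q = -8
Z(j, n) = -8
Z(P(11), -129) - 1*(-49931) = -8 - 1*(-49931) = -8 + 49931 = 49923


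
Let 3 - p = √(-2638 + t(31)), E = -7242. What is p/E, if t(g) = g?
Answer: -1/2414 + I*√2607/7242 ≈ -0.00041425 + 0.0070504*I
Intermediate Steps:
p = 3 - I*√2607 (p = 3 - √(-2638 + 31) = 3 - √(-2607) = 3 - I*√2607 ≈ 3.0 - 51.059*I)
p/E = (3 - I*√2607)/(-7242) = (3 - I*√2607)*(-1/7242) = -1/2414 + I*√2607/7242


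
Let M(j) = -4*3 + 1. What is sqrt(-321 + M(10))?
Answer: 2*I*sqrt(83) ≈ 18.221*I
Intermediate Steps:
M(j) = -11 (M(j) = -12 + 1 = -11)
sqrt(-321 + M(10)) = sqrt(-321 - 11) = sqrt(-332) = 2*I*sqrt(83)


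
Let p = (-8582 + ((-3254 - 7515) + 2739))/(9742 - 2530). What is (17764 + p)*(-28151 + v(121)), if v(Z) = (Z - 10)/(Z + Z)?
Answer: -218163599758109/436326 ≈ -5.0000e+8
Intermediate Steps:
v(Z) = (-10 + Z)/(2*Z) (v(Z) = (-10 + Z)/((2*Z)) = (-10 + Z)*(1/(2*Z)) = (-10 + Z)/(2*Z))
p = -4153/1803 (p = (-8582 + (-10769 + 2739))/7212 = (-8582 - 8030)*(1/7212) = -16612*1/7212 = -4153/1803 ≈ -2.3034)
(17764 + p)*(-28151 + v(121)) = (17764 - 4153/1803)*(-28151 + (1/2)*(-10 + 121)/121) = 32024339*(-28151 + (1/2)*(1/121)*111)/1803 = 32024339*(-28151 + 111/242)/1803 = (32024339/1803)*(-6812431/242) = -218163599758109/436326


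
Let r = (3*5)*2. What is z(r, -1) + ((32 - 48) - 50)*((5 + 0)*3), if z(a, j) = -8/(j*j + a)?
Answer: -30698/31 ≈ -990.26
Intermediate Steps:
r = 30 (r = 15*2 = 30)
z(a, j) = -8/(a + j²) (z(a, j) = -8/(j² + a) = -8/(a + j²))
z(r, -1) + ((32 - 48) - 50)*((5 + 0)*3) = -8/(30 + (-1)²) + ((32 - 48) - 50)*((5 + 0)*3) = -8/(30 + 1) + (-16 - 50)*(5*3) = -8/31 - 66*15 = -8*1/31 - 990 = -8/31 - 990 = -30698/31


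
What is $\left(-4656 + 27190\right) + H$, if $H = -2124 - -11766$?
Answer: $32176$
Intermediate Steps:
$H = 9642$ ($H = -2124 + 11766 = 9642$)
$\left(-4656 + 27190\right) + H = \left(-4656 + 27190\right) + 9642 = 22534 + 9642 = 32176$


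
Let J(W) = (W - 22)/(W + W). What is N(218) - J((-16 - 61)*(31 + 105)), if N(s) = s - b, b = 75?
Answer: 135659/952 ≈ 142.50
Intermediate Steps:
J(W) = (-22 + W)/(2*W) (J(W) = (-22 + W)/((2*W)) = (-22 + W)*(1/(2*W)) = (-22 + W)/(2*W))
N(s) = -75 + s (N(s) = s - 1*75 = s - 75 = -75 + s)
N(218) - J((-16 - 61)*(31 + 105)) = (-75 + 218) - (-22 + (-16 - 61)*(31 + 105))/(2*((-16 - 61)*(31 + 105))) = 143 - (-22 - 77*136)/(2*((-77*136))) = 143 - (-22 - 10472)/(2*(-10472)) = 143 - (-1)*(-10494)/(2*10472) = 143 - 1*477/952 = 143 - 477/952 = 135659/952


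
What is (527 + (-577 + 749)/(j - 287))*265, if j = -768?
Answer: 29458089/211 ≈ 1.3961e+5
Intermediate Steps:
(527 + (-577 + 749)/(j - 287))*265 = (527 + (-577 + 749)/(-768 - 287))*265 = (527 + 172/(-1055))*265 = (527 + 172*(-1/1055))*265 = (527 - 172/1055)*265 = (555813/1055)*265 = 29458089/211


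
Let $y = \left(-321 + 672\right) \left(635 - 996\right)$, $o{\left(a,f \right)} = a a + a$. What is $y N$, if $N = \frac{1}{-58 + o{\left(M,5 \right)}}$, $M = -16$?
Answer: $- \frac{9747}{14} \approx -696.21$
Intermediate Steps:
$o{\left(a,f \right)} = a + a^{2}$ ($o{\left(a,f \right)} = a^{2} + a = a + a^{2}$)
$y = -126711$ ($y = 351 \left(-361\right) = -126711$)
$N = \frac{1}{182}$ ($N = \frac{1}{-58 - 16 \left(1 - 16\right)} = \frac{1}{-58 - -240} = \frac{1}{-58 + 240} = \frac{1}{182} \approx 0.0054945$)
$y N = \left(-126711\right) \frac{1}{182} = - \frac{9747}{14}$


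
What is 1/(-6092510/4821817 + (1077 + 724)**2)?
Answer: 4821817/15640044350507 ≈ 3.0830e-7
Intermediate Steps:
1/(-6092510/4821817 + (1077 + 724)**2) = 1/(-6092510*1/4821817 + 1801**2) = 1/(-6092510/4821817 + 3243601) = 1/(15640044350507/4821817) = 4821817/15640044350507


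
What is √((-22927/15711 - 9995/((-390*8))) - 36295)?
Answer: I*√24223688540340159/816972 ≈ 190.51*I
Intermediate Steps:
√((-22927/15711 - 9995/((-390*8))) - 36295) = √((-22927*1/15711 - 9995/(-3120)) - 36295) = √((-22927/15711 - 9995*(-1/3120)) - 36295) = √((-22927/15711 + 1999/624) - 36295) = √(5699947/3267888 - 36295) = √(-118602295013/3267888) = I*√24223688540340159/816972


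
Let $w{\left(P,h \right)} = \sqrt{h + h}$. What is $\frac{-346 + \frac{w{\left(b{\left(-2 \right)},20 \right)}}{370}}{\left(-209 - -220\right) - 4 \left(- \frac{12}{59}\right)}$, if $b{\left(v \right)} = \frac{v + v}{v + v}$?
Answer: $- \frac{20414}{697} + \frac{59 \sqrt{10}}{128945} \approx -29.287$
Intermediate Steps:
$b{\left(v \right)} = 1$ ($b{\left(v \right)} = \frac{2 v}{2 v} = 2 v \frac{1}{2 v} = 1$)
$w{\left(P,h \right)} = \sqrt{2} \sqrt{h}$ ($w{\left(P,h \right)} = \sqrt{2 h} = \sqrt{2} \sqrt{h}$)
$\frac{-346 + \frac{w{\left(b{\left(-2 \right)},20 \right)}}{370}}{\left(-209 - -220\right) - 4 \left(- \frac{12}{59}\right)} = \frac{-346 + \frac{\sqrt{2} \sqrt{20}}{370}}{\left(-209 - -220\right) - 4 \left(- \frac{12}{59}\right)} = \frac{-346 + \sqrt{2} \cdot 2 \sqrt{5} \cdot \frac{1}{370}}{\left(-209 + 220\right) - 4 \left(\left(-12\right) \frac{1}{59}\right)} = \frac{-346 + 2 \sqrt{10} \cdot \frac{1}{370}}{11 - - \frac{48}{59}} = \frac{-346 + \frac{\sqrt{10}}{185}}{11 + \frac{48}{59}} = \frac{-346 + \frac{\sqrt{10}}{185}}{\frac{697}{59}} = \left(-346 + \frac{\sqrt{10}}{185}\right) \frac{59}{697} = - \frac{20414}{697} + \frac{59 \sqrt{10}}{128945}$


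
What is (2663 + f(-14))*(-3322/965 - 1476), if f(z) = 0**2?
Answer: -3801863906/965 ≈ -3.9398e+6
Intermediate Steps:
f(z) = 0
(2663 + f(-14))*(-3322/965 - 1476) = (2663 + 0)*(-3322/965 - 1476) = 2663*(-3322*1/965 - 1476) = 2663*(-3322/965 - 1476) = 2663*(-1427662/965) = -3801863906/965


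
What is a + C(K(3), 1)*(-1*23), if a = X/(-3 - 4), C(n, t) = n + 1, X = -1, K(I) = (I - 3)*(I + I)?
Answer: -160/7 ≈ -22.857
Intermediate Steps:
K(I) = 2*I*(-3 + I) (K(I) = (-3 + I)*(2*I) = 2*I*(-3 + I))
C(n, t) = 1 + n
a = ⅐ (a = -1/(-3 - 4) = -1/(-7) = -⅐*(-1) = ⅐ ≈ 0.14286)
a + C(K(3), 1)*(-1*23) = ⅐ + (1 + 2*3*(-3 + 3))*(-1*23) = ⅐ + (1 + 2*3*0)*(-23) = ⅐ + (1 + 0)*(-23) = ⅐ + 1*(-23) = ⅐ - 23 = -160/7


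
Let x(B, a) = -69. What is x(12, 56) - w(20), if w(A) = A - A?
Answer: -69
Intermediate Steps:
w(A) = 0
x(12, 56) - w(20) = -69 - 1*0 = -69 + 0 = -69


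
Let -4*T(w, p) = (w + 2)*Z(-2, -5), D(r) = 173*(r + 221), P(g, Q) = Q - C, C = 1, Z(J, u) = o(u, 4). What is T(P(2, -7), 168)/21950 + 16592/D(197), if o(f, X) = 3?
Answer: 364519813/1587292300 ≈ 0.22965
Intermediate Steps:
Z(J, u) = 3
P(g, Q) = -1 + Q (P(g, Q) = Q - 1*1 = Q - 1 = -1 + Q)
D(r) = 38233 + 173*r (D(r) = 173*(221 + r) = 38233 + 173*r)
T(w, p) = -3/2 - 3*w/4 (T(w, p) = -(w + 2)*3/4 = -(2 + w)*3/4 = -(6 + 3*w)/4 = -3/2 - 3*w/4)
T(P(2, -7), 168)/21950 + 16592/D(197) = (-3/2 - 3*(-1 - 7)/4)/21950 + 16592/(38233 + 173*197) = (-3/2 - ¾*(-8))*(1/21950) + 16592/(38233 + 34081) = (-3/2 + 6)*(1/21950) + 16592/72314 = (9/2)*(1/21950) + 16592*(1/72314) = 9/43900 + 8296/36157 = 364519813/1587292300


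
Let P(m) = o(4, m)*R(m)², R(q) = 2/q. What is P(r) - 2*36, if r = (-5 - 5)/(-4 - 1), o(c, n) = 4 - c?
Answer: -72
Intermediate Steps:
r = 2 (r = -10/(-5) = -10*(-⅕) = 2)
P(m) = 0 (P(m) = (4 - 1*4)*(2/m)² = (4 - 4)*(4/m²) = 0*(4/m²) = 0)
P(r) - 2*36 = 0 - 2*36 = 0 - 72 = -72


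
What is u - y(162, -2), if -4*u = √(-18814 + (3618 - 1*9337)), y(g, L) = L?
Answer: 2 - I*√24533/4 ≈ 2.0 - 39.158*I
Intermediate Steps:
u = -I*√24533/4 (u = -√(-18814 + (3618 - 1*9337))/4 = -√(-18814 + (3618 - 9337))/4 = -√(-18814 - 5719)/4 = -I*√24533/4 ≈ -39.158*I)
u - y(162, -2) = -I*√24533/4 - 1*(-2) = -I*√24533/4 + 2 = 2 - I*√24533/4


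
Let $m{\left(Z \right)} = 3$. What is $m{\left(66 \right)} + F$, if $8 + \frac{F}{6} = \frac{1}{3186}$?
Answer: $- \frac{23894}{531} \approx -44.998$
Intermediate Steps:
$F = - \frac{25487}{531}$ ($F = -48 + \frac{6}{3186} = -48 + 6 \cdot \frac{1}{3186} = -48 + \frac{1}{531} = - \frac{25487}{531} \approx -47.998$)
$m{\left(66 \right)} + F = 3 - \frac{25487}{531} = - \frac{23894}{531}$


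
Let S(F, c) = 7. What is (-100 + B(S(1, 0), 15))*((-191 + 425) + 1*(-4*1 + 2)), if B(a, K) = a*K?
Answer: 1160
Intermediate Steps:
B(a, K) = K*a
(-100 + B(S(1, 0), 15))*((-191 + 425) + 1*(-4*1 + 2)) = (-100 + 15*7)*((-191 + 425) + 1*(-4*1 + 2)) = (-100 + 105)*(234 + 1*(-4 + 2)) = 5*(234 + 1*(-2)) = 5*(234 - 2) = 5*232 = 1160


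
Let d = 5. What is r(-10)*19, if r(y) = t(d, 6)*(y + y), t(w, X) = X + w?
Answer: -4180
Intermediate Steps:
r(y) = 22*y (r(y) = (6 + 5)*(y + y) = 11*(2*y) = 22*y)
r(-10)*19 = (22*(-10))*19 = -220*19 = -4180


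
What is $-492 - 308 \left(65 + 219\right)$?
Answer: $-87964$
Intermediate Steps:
$-492 - 308 \left(65 + 219\right) = -492 - 87472 = -87964$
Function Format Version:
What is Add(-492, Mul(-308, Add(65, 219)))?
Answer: -87964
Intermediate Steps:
Add(-492, Mul(-308, Add(65, 219))) = Add(-492, Mul(-308, 284)) = Add(-492, -87472) = -87964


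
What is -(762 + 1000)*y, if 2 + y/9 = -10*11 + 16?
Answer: 1522368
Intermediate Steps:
y = -864 (y = -18 + 9*(-10*11 + 16) = -18 + 9*(-110 + 16) = -18 + 9*(-94) = -18 - 846 = -864)
-(762 + 1000)*y = -(762 + 1000)*(-864) = -1762*(-864) = -1*(-1522368) = 1522368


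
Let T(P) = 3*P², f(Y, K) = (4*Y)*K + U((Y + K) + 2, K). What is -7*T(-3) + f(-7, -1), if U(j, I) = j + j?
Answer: -173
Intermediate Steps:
U(j, I) = 2*j
f(Y, K) = 4 + 2*K + 2*Y + 4*K*Y (f(Y, K) = (4*Y)*K + 2*((Y + K) + 2) = 4*K*Y + 2*((K + Y) + 2) = 4*K*Y + 2*(2 + K + Y) = 4*K*Y + (4 + 2*K + 2*Y) = 4 + 2*K + 2*Y + 4*K*Y)
-7*T(-3) + f(-7, -1) = -21*(-3)² + (4 + 2*(-1) + 2*(-7) + 4*(-1)*(-7)) = -21*9 + (4 - 2 - 14 + 28) = -7*27 + 16 = -189 + 16 = -173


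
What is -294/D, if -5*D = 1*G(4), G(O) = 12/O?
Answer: 490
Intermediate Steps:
D = -⅗ (D = -12/4/5 = -12*(¼)/5 = -3/5 = -⅕*3 = -⅗ ≈ -0.60000)
-294/D = -294/(-⅗) = -294*(-5/3) = 490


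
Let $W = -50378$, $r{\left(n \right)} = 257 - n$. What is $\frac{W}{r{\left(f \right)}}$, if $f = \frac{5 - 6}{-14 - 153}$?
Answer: $- \frac{4206563}{21459} \approx -196.03$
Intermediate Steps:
$f = \frac{1}{167}$ ($f = - \frac{1}{-167} = \left(-1\right) \left(- \frac{1}{167}\right) = \frac{1}{167} \approx 0.005988$)
$\frac{W}{r{\left(f \right)}} = - \frac{50378}{257 - \frac{1}{167}} = - \frac{50378}{\frac{42918}{167}} = \left(-50378\right) \frac{167}{42918} = - \frac{4206563}{21459}$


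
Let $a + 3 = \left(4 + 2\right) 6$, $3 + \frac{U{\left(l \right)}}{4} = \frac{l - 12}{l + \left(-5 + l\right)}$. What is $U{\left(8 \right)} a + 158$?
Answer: $-286$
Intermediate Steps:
$U{\left(l \right)} = -12 + \frac{4 \left(-12 + l\right)}{-5 + 2 l}$ ($U{\left(l \right)} = -12 + 4 \frac{l - 12}{l + \left(-5 + l\right)} = -12 + 4 \frac{-12 + l}{-5 + 2 l} = -12 + \frac{4 \left(-12 + l\right)}{-5 + 2 l}$)
$a = 33$ ($a = -3 + \left(4 + 2\right) 6 = -3 + 6 \cdot 6 = -3 + 36 = 33$)
$U{\left(8 \right)} a + 158 = \frac{4 \left(3 - 40\right)}{-5 + 2 \cdot 8} \cdot 33 + 158 = \frac{4 \left(3 - 40\right)}{-5 + 16} \cdot 33 + 158 = 4 \cdot \frac{1}{11} \left(-37\right) 33 + 158 = \left(- \frac{148}{11}\right) 33 + 158 = -444 + 158 = -286$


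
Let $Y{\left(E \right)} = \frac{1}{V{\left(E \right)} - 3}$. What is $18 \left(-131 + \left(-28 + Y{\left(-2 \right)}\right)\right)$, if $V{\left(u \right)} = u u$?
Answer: $-2844$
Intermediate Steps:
$V{\left(u \right)} = u^{2}$
$Y{\left(E \right)} = \frac{1}{-3 + E^{2}}$ ($Y{\left(E \right)} = \frac{1}{E^{2} - 3} = \frac{1}{-3 + E^{2}}$)
$18 \left(-131 + \left(-28 + Y{\left(-2 \right)}\right)\right) = 18 \left(-131 - \left(28 - \frac{1}{-3 + \left(-2\right)^{2}}\right)\right) = 18 \left(-131 - \left(28 - \frac{1}{-3 + 4}\right)\right) = 18 \left(-131 - \left(28 - 1^{-1}\right)\right) = 18 \left(-131 + \left(-28 + 1\right)\right) = 18 \left(-131 - 27\right) = 18 \left(-158\right) = -2844$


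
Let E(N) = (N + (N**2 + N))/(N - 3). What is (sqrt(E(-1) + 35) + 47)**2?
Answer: (94 + sqrt(141))**2/4 ≈ 2802.3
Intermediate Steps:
E(N) = (N**2 + 2*N)/(-3 + N) (E(N) = (N + (N + N**2))/(-3 + N) = (N**2 + 2*N)/(-3 + N))
(sqrt(E(-1) + 35) + 47)**2 = (sqrt(-(2 - 1)/(-3 - 1) + 35) + 47)**2 = (sqrt(-1*1/(-4) + 35) + 47)**2 = (sqrt(-1*(-1/4)*1 + 35) + 47)**2 = (sqrt(1/4 + 35) + 47)**2 = (sqrt(141/4) + 47)**2 = (sqrt(141)/2 + 47)**2 = (47 + sqrt(141)/2)**2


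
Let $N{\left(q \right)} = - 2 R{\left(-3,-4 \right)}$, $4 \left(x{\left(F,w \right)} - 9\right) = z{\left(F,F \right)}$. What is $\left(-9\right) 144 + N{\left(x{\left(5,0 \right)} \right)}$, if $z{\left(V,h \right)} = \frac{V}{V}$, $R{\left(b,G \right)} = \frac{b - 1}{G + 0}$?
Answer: $-1298$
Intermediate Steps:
$R{\left(b,G \right)} = \frac{-1 + b}{G}$
$z{\left(V,h \right)} = 1$
$x{\left(F,w \right)} = \frac{37}{4}$ ($x{\left(F,w \right)} = 9 + \frac{1}{4} \cdot 1 = 9 + \frac{1}{4} = \frac{37}{4}$)
$N{\left(q \right)} = -2$ ($N{\left(q \right)} = - 2 \frac{-1 - 3}{-4} = - 2 \left(\left(- \frac{1}{4}\right) \left(-4\right)\right) = \left(-2\right) 1 = -2$)
$\left(-9\right) 144 + N{\left(x{\left(5,0 \right)} \right)} = \left(-9\right) 144 - 2 = -1296 - 2 = -1298$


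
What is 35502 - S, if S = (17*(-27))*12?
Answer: 41010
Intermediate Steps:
S = -5508 (S = -459*12 = -5508)
35502 - S = 35502 - 1*(-5508) = 35502 + 5508 = 41010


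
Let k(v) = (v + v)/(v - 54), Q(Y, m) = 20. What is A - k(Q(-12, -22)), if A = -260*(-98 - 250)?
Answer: 1538180/17 ≈ 90481.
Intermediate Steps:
k(v) = 2*v/(-54 + v) (k(v) = (2*v)/(-54 + v) = 2*v/(-54 + v))
A = 90480 (A = -260*(-348) = 90480)
A - k(Q(-12, -22)) = 90480 - 2*20/(-54 + 20) = 90480 - 2*20/(-34) = 90480 - 2*20*(-1)/34 = 90480 - 1*(-20/17) = 90480 + 20/17 = 1538180/17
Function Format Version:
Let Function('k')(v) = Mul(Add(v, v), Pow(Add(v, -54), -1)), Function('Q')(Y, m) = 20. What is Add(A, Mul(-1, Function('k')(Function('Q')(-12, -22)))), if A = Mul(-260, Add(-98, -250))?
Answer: Rational(1538180, 17) ≈ 90481.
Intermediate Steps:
Function('k')(v) = Mul(2, v, Pow(Add(-54, v), -1)) (Function('k')(v) = Mul(Mul(2, v), Pow(Add(-54, v), -1)) = Mul(2, v, Pow(Add(-54, v), -1)))
A = 90480 (A = Mul(-260, -348) = 90480)
Add(A, Mul(-1, Function('k')(Function('Q')(-12, -22)))) = Add(90480, Mul(-1, Mul(2, 20, Pow(Add(-54, 20), -1)))) = Add(90480, Mul(-1, Mul(2, 20, Pow(-34, -1)))) = Add(90480, Mul(-1, Mul(2, 20, Rational(-1, 34)))) = Add(90480, Mul(-1, Rational(-20, 17))) = Add(90480, Rational(20, 17)) = Rational(1538180, 17)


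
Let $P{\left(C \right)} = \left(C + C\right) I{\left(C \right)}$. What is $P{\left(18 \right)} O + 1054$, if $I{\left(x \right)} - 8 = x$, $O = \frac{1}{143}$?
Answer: $\frac{11666}{11} \approx 1060.5$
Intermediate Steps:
$O = \frac{1}{143} \approx 0.006993$
$I{\left(x \right)} = 8 + x$
$P{\left(C \right)} = 2 C \left(8 + C\right)$ ($P{\left(C \right)} = \left(C + C\right) \left(8 + C\right) = 2 C \left(8 + C\right)$)
$P{\left(18 \right)} O + 1054 = 2 \cdot 18 \left(8 + 18\right) \frac{1}{143} + 1054 = 2 \cdot 18 \cdot 26 \cdot \frac{1}{143} + 1054 = 936 \cdot \frac{1}{143} + 1054 = \frac{72}{11} + 1054 = \frac{11666}{11}$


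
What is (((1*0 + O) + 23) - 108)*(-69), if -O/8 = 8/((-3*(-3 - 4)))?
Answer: 42527/7 ≈ 6075.3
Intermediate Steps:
O = -64/21 (O = -64/((-3*(-3 - 4))) = -64/((-3*(-7))) = -64/21 ≈ -3.0476)
(((1*0 + O) + 23) - 108)*(-69) = (((1*0 - 64/21) + 23) - 108)*(-69) = (((0 - 64/21) + 23) - 108)*(-69) = ((-64/21 + 23) - 108)*(-69) = (419/21 - 108)*(-69) = -1849/21*(-69) = 42527/7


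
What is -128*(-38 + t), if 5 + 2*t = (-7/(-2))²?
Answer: 4400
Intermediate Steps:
t = 29/8 (t = -5/2 + (-7/(-2))²/2 = -5/2 + (-7*(-½))²/2 = -5/2 + (7/2)²/2 = -5/2 + (½)*(49/4) = -5/2 + 49/8 = 29/8 ≈ 3.6250)
-128*(-38 + t) = -128*(-38 + 29/8) = -128*(-275/8) = 4400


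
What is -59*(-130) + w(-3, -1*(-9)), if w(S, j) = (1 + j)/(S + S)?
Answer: 23005/3 ≈ 7668.3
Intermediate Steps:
w(S, j) = (1 + j)/(2*S) (w(S, j) = (1 + j)/((2*S)) = (1 + j)*(1/(2*S)) = (1 + j)/(2*S))
-59*(-130) + w(-3, -1*(-9)) = -59*(-130) + (½)*(1 - 1*(-9))/(-3) = 7670 + (½)*(-⅓)*(1 + 9) = 7670 + (½)*(-⅓)*10 = 7670 - 5/3 = 23005/3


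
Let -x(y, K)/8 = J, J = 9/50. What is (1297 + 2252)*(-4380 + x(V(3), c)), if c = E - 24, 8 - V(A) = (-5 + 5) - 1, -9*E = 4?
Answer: -388743264/25 ≈ -1.5550e+7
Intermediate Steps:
E = -4/9 (E = -⅑*4 = -4/9 ≈ -0.44444)
V(A) = 9 (V(A) = 8 - ((-5 + 5) - 1) = 8 - (0 - 1) = 8 - 1*(-1) = 8 + 1 = 9)
c = -220/9 (c = -4/9 - 24 = -220/9 ≈ -24.444)
J = 9/50 (J = 9*(1/50) = 9/50 ≈ 0.18000)
x(y, K) = -36/25 (x(y, K) = -8*9/50 = -36/25)
(1297 + 2252)*(-4380 + x(V(3), c)) = (1297 + 2252)*(-4380 - 36/25) = 3549*(-109536/25) = -388743264/25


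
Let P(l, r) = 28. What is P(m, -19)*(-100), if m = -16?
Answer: -2800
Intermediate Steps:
P(m, -19)*(-100) = 28*(-100) = -2800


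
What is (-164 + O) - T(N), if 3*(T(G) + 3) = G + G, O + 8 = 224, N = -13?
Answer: 191/3 ≈ 63.667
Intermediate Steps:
O = 216 (O = -8 + 224 = 216)
T(G) = -3 + 2*G/3 (T(G) = -3 + (G + G)/3 = -3 + (2*G)/3 = -3 + 2*G/3)
(-164 + O) - T(N) = (-164 + 216) - (-3 + (⅔)*(-13)) = 52 - (-3 - 26/3) = 52 - 1*(-35/3) = 52 + 35/3 = 191/3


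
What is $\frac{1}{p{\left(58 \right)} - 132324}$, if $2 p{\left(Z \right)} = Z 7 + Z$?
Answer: $- \frac{1}{132092} \approx -7.5705 \cdot 10^{-6}$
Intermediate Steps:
$p{\left(Z \right)} = 4 Z$ ($p{\left(Z \right)} = \frac{Z 7 + Z}{2} = \frac{7 Z + Z}{2} = \frac{8 Z}{2} = 4 Z$)
$\frac{1}{p{\left(58 \right)} - 132324} = \frac{1}{4 \cdot 58 - 132324} = \frac{1}{232 - 132324} = \frac{1}{-132092} = - \frac{1}{132092}$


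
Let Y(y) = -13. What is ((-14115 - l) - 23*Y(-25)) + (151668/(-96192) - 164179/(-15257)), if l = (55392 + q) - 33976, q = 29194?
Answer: -138213750703/2145616 ≈ -64417.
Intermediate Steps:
l = 50610 (l = (55392 + 29194) - 33976 = 84586 - 33976 = 50610)
((-14115 - l) - 23*Y(-25)) + (151668/(-96192) - 164179/(-15257)) = ((-14115 - 1*50610) - 23*(-13)) + (151668/(-96192) - 164179/(-15257)) = ((-14115 - 50610) + 299) + (151668*(-1/96192) - 164179*(-1/15257)) = (-64725 + 299) + (-4213/2672 + 8641/803) = -64426 + 19705713/2145616 = -138213750703/2145616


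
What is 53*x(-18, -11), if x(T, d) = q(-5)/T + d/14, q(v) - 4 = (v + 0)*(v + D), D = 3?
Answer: -10441/126 ≈ -82.865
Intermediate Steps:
q(v) = 4 + v*(3 + v) (q(v) = 4 + (v + 0)*(v + 3) = 4 + v*(3 + v))
x(T, d) = 14/T + d/14 (x(T, d) = (4 + (-5)² + 3*(-5))/T + d/14 = (4 + 25 - 15)/T + d*(1/14) = 14/T + d/14)
53*x(-18, -11) = 53*(14/(-18) + (1/14)*(-11)) = 53*(14*(-1/18) - 11/14) = 53*(-7/9 - 11/14) = 53*(-197/126) = -10441/126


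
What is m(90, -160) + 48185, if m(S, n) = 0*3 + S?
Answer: 48275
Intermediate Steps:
m(S, n) = S (m(S, n) = 0 + S = S)
m(90, -160) + 48185 = 90 + 48185 = 48275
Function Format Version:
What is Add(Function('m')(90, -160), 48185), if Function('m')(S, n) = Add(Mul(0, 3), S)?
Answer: 48275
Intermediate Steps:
Function('m')(S, n) = S (Function('m')(S, n) = Add(0, S) = S)
Add(Function('m')(90, -160), 48185) = Add(90, 48185) = 48275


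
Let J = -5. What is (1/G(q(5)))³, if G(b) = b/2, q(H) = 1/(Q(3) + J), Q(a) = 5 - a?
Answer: -216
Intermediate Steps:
q(H) = -⅓ (q(H) = 1/((5 - 1*3) - 5) = 1/((5 - 3) - 5) = 1/(2 - 5) = 1/(-3) = -⅓)
G(b) = b/2 (G(b) = b*(½) = b/2)
(1/G(q(5)))³ = (1/((½)*(-⅓)))³ = (1/(-⅙))³ = (-6)³ = -216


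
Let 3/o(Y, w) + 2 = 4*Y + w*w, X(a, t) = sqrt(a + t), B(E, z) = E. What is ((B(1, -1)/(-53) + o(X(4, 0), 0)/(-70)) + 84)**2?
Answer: 388237409569/55056400 ≈ 7051.6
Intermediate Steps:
o(Y, w) = 3/(-2 + w**2 + 4*Y) (o(Y, w) = 3/(-2 + (4*Y + w*w)) = 3/(-2 + (4*Y + w**2)) = 3/(-2 + (w**2 + 4*Y)) = 3/(-2 + w**2 + 4*Y))
((B(1, -1)/(-53) + o(X(4, 0), 0)/(-70)) + 84)**2 = ((1/(-53) + (3/(-2 + 0**2 + 4*sqrt(4 + 0)))/(-70)) + 84)**2 = ((1*(-1/53) + (3/(-2 + 0 + 4*sqrt(4)))*(-1/70)) + 84)**2 = ((-1/53 + (3/(-2 + 0 + 4*2))*(-1/70)) + 84)**2 = ((-1/53 + (3/(-2 + 0 + 8))*(-1/70)) + 84)**2 = ((-1/53 + (3/6)*(-1/70)) + 84)**2 = ((-1/53 + (3*(1/6))*(-1/70)) + 84)**2 = ((-1/53 + (1/2)*(-1/70)) + 84)**2 = ((-1/53 - 1/140) + 84)**2 = (-193/7420 + 84)**2 = (623087/7420)**2 = 388237409569/55056400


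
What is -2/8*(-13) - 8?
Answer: -19/4 ≈ -4.7500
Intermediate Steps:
-2/8*(-13) - 8 = -2*1/8*(-13) - 8 = -1/4*(-13) - 8 = 13/4 - 8 = -19/4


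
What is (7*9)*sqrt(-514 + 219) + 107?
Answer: 107 + 63*I*sqrt(295) ≈ 107.0 + 1082.1*I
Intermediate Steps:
(7*9)*sqrt(-514 + 219) + 107 = 63*sqrt(-295) + 107 = 63*(I*sqrt(295)) + 107 = 63*I*sqrt(295) + 107 = 107 + 63*I*sqrt(295)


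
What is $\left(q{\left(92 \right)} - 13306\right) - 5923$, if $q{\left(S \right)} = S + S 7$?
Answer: $-18493$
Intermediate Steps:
$q{\left(S \right)} = 8 S$ ($q{\left(S \right)} = S + 7 S = 8 S$)
$\left(q{\left(92 \right)} - 13306\right) - 5923 = \left(8 \cdot 92 - 13306\right) - 5923 = \left(736 - 13306\right) - 5923 = -12570 - 5923 = -18493$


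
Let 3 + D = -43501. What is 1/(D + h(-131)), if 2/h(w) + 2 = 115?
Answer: -113/4915950 ≈ -2.2986e-5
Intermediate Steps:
D = -43504 (D = -3 - 43501 = -43504)
h(w) = 2/113 (h(w) = 2/(-2 + 115) = 2/113)
1/(D + h(-131)) = 1/(-43504 + 2/113) = 1/(-4915950/113) = -113/4915950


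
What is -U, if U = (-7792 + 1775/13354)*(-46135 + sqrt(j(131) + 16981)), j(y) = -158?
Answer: -4800466378055/13354 + 104052593*sqrt(16823)/13354 ≈ -3.5847e+8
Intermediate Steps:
U = 4800466378055/13354 - 104052593*sqrt(16823)/13354 (U = (-7792 + 1775/13354)*(-46135 + sqrt(-158 + 16981)) = (-7792 + 1775*(1/13354))*(-46135 + sqrt(16823)) = (-7792 + 1775/13354)*(-46135 + sqrt(16823)) = -104052593*(-46135 + sqrt(16823))/13354 = 4800466378055/13354 - 104052593*sqrt(16823)/13354 ≈ 3.5847e+8)
-U = -(4800466378055/13354 - 104052593*sqrt(16823)/13354) = -4800466378055/13354 + 104052593*sqrt(16823)/13354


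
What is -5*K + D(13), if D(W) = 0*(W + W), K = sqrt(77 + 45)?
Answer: -5*sqrt(122) ≈ -55.227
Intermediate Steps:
K = sqrt(122) ≈ 11.045
D(W) = 0 (D(W) = 0*(2*W) = 0)
-5*K + D(13) = -5*sqrt(122) + 0 = -5*sqrt(122)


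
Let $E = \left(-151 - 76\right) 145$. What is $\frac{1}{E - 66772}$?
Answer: $- \frac{1}{99687} \approx -1.0031 \cdot 10^{-5}$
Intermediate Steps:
$E = -32915$ ($E = \left(-227\right) 145 = -32915$)
$\frac{1}{E - 66772} = \frac{1}{-32915 - 66772} = \frac{1}{-99687} = - \frac{1}{99687}$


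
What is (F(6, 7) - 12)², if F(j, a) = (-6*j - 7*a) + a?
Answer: 8100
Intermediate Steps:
F(j, a) = -6*a - 6*j (F(j, a) = (-7*a - 6*j) + a = -6*a - 6*j)
(F(6, 7) - 12)² = ((-6*7 - 6*6) - 12)² = ((-42 - 36) - 12)² = (-78 - 12)² = (-90)² = 8100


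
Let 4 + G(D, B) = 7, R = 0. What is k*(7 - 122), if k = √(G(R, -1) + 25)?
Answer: -230*√7 ≈ -608.52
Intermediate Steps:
G(D, B) = 3 (G(D, B) = -4 + 7 = 3)
k = 2*√7 (k = √(3 + 25) = √28 = 2*√7 ≈ 5.2915)
k*(7 - 122) = (2*√7)*(7 - 122) = (2*√7)*(-115) = -230*√7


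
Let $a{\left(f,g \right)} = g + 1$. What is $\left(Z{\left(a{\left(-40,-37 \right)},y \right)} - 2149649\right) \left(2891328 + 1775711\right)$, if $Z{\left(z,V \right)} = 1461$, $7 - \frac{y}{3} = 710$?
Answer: $-10025677175332$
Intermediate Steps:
$y = -2109$ ($y = 21 - 2130 = -2109$)
$a{\left(f,g \right)} = 1 + g$
$\left(Z{\left(a{\left(-40,-37 \right)},y \right)} - 2149649\right) \left(2891328 + 1775711\right) = \left(1461 - 2149649\right) \left(2891328 + 1775711\right) = \left(-2148188\right) 4667039 = -10025677175332$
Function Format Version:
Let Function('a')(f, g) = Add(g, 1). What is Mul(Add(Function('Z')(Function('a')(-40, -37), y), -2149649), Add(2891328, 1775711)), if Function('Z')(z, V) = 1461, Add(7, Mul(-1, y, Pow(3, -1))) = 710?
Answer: -10025677175332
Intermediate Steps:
y = -2109 (y = Add(21, Mul(-3, 710)) = Add(21, -2130) = -2109)
Function('a')(f, g) = Add(1, g)
Mul(Add(Function('Z')(Function('a')(-40, -37), y), -2149649), Add(2891328, 1775711)) = Mul(Add(1461, -2149649), Add(2891328, 1775711)) = Mul(-2148188, 4667039) = -10025677175332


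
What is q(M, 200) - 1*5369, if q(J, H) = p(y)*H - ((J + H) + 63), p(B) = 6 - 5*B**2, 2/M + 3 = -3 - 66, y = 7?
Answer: -1923551/36 ≈ -53432.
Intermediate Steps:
M = -1/36 (M = 2/(-3 + (-3 - 66)) = 2/(-3 - 69) = 2/(-72) = 2*(-1/72) = -1/36 ≈ -0.027778)
p(B) = 6 - 5*B**2
q(J, H) = -63 - J - 240*H (q(J, H) = (6 - 5*7**2)*H - ((J + H) + 63) = (6 - 5*49)*H - ((H + J) + 63) = (6 - 245)*H - (63 + H + J) = -239*H + (-63 - H - J) = -63 - J - 240*H)
q(M, 200) - 1*5369 = (-63 - 1*(-1/36) - 240*200) - 1*5369 = (-63 + 1/36 - 48000) - 5369 = -1730267/36 - 5369 = -1923551/36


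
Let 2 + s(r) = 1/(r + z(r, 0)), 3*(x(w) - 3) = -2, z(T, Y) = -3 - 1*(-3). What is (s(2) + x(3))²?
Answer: 25/36 ≈ 0.69444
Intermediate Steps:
z(T, Y) = 0 (z(T, Y) = -3 + 3 = 0)
x(w) = 7/3 (x(w) = 3 + (⅓)*(-2) = 3 - ⅔ = 7/3)
s(r) = -2 + 1/r (s(r) = -2 + 1/(r + 0) = -2 + 1/r)
(s(2) + x(3))² = ((-2 + 1/2) + 7/3)² = ((-2 + ½) + 7/3)² = (-3/2 + 7/3)² = (⅚)² = 25/36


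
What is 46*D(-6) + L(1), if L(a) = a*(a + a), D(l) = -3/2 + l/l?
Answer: -21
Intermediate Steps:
D(l) = -1/2 (D(l) = -3*1/2 + 1 = -3/2 + 1 = -1/2)
L(a) = 2*a**2 (L(a) = a*(2*a) = 2*a**2)
46*D(-6) + L(1) = 46*(-1/2) + 2*1**2 = -23 + 2*1 = -23 + 2 = -21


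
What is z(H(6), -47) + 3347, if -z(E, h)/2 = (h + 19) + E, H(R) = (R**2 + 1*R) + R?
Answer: 3307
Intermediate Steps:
H(R) = R**2 + 2*R (H(R) = (R**2 + R) + R = (R + R**2) + R = R**2 + 2*R)
z(E, h) = -38 - 2*E - 2*h (z(E, h) = -2*((h + 19) + E) = -2*((19 + h) + E) = -2*(19 + E + h) = -38 - 2*E - 2*h)
z(H(6), -47) + 3347 = (-38 - 12*(2 + 6) - 2*(-47)) + 3347 = (-38 - 12*8 + 94) + 3347 = (-38 - 2*48 + 94) + 3347 = (-38 - 96 + 94) + 3347 = -40 + 3347 = 3307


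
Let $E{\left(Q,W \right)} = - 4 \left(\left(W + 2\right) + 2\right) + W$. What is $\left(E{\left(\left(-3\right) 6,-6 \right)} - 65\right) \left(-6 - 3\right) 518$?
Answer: $293706$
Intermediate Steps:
$E{\left(Q,W \right)} = -16 - 3 W$ ($E{\left(Q,W \right)} = - 4 \left(\left(2 + W\right) + 2\right) + W = - 4 \left(4 + W\right) + W = \left(-16 - 4 W\right) + W = -16 - 3 W$)
$\left(E{\left(\left(-3\right) 6,-6 \right)} - 65\right) \left(-6 - 3\right) 518 = \left(\left(-16 - -18\right) - 65\right) \left(-6 - 3\right) 518 = \left(\left(-16 + 18\right) - 65\right) \left(-9\right) 518 = \left(2 - 65\right) \left(-9\right) 518 = \left(-63\right) \left(-9\right) 518 = 567 \cdot 518 = 293706$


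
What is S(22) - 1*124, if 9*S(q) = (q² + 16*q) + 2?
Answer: -278/9 ≈ -30.889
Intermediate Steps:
S(q) = 2/9 + q²/9 + 16*q/9 (S(q) = ((q² + 16*q) + 2)/9 = (2 + q² + 16*q)/9 = 2/9 + q²/9 + 16*q/9)
S(22) - 1*124 = (2/9 + (⅑)*22² + (16/9)*22) - 1*124 = (2/9 + (⅑)*484 + 352/9) - 124 = (2/9 + 484/9 + 352/9) - 124 = 838/9 - 124 = -278/9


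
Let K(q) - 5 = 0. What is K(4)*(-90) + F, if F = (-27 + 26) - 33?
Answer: -484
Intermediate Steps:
F = -34 (F = -1 - 33 = -34)
K(q) = 5 (K(q) = 5 + 0 = 5)
K(4)*(-90) + F = 5*(-90) - 34 = -450 - 34 = -484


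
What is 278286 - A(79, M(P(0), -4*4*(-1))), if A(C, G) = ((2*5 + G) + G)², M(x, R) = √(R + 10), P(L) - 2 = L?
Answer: 278082 - 40*√26 ≈ 2.7788e+5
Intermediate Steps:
P(L) = 2 + L
M(x, R) = √(10 + R)
A(C, G) = (10 + 2*G)² (A(C, G) = ((10 + G) + G)² = (10 + 2*G)²)
278286 - A(79, M(P(0), -4*4*(-1))) = 278286 - 4*(5 + √(10 - 4*4*(-1)))² = 278286 - 4*(5 + √(10 - 16*(-1)))² = 278286 - 4*(5 + √(10 + 16))² = 278286 - 4*(5 + √26)²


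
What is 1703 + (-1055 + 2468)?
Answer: 3116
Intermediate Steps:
1703 + (-1055 + 2468) = 1703 + 1413 = 3116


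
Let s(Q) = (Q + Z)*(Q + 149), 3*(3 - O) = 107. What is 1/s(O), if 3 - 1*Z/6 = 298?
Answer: -9/1887392 ≈ -4.7685e-6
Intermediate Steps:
Z = -1770 (Z = 18 - 6*298 = 18 - 1788 = -1770)
O = -98/3 (O = 3 - ⅓*107 = 3 - 107/3 = -98/3 ≈ -32.667)
s(Q) = (-1770 + Q)*(149 + Q) (s(Q) = (Q - 1770)*(Q + 149) = (-1770 + Q)*(149 + Q))
1/s(O) = 1/(-263730 + (-98/3)² - 1621*(-98/3)) = 1/(-263730 + 9604/9 + 158858/3) = 1/(-1887392/9) = -9/1887392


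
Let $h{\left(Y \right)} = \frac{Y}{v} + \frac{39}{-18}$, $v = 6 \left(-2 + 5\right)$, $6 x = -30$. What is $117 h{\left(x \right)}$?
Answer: $-286$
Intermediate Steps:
$x = -5$ ($x = \frac{1}{6} \left(-30\right) = -5$)
$v = 18$ ($v = 6 \cdot 3 = 18$)
$h{\left(Y \right)} = - \frac{13}{6} + \frac{Y}{18}$ ($h{\left(Y \right)} = \frac{Y}{18} + \frac{39}{-18} = Y \frac{1}{18} + 39 \left(- \frac{1}{18}\right) = \frac{Y}{18} - \frac{13}{6} = - \frac{13}{6} + \frac{Y}{18}$)
$117 h{\left(x \right)} = 117 \left(- \frac{13}{6} + \frac{1}{18} \left(-5\right)\right) = 117 \left(- \frac{13}{6} - \frac{5}{18}\right) = 117 \left(- \frac{22}{9}\right) = -286$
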